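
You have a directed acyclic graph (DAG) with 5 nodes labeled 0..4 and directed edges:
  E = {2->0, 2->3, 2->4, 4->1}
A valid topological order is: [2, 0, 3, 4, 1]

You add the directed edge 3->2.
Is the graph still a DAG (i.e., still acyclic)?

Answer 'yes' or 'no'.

Given toposort: [2, 0, 3, 4, 1]
Position of 3: index 2; position of 2: index 0
New edge 3->2: backward (u after v in old order)
Backward edge: old toposort is now invalid. Check if this creates a cycle.
Does 2 already reach 3? Reachable from 2: [0, 1, 2, 3, 4]. YES -> cycle!
Still a DAG? no

Answer: no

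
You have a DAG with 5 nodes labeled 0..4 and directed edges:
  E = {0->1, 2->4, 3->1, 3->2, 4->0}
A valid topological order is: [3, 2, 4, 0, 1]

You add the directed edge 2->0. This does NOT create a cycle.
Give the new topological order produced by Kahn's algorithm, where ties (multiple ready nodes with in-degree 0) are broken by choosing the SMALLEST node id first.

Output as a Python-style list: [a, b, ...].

Old toposort: [3, 2, 4, 0, 1]
Added edge: 2->0
Position of 2 (1) < position of 0 (3). Old order still valid.
Run Kahn's algorithm (break ties by smallest node id):
  initial in-degrees: [2, 2, 1, 0, 1]
  ready (indeg=0): [3]
  pop 3: indeg[1]->1; indeg[2]->0 | ready=[2] | order so far=[3]
  pop 2: indeg[0]->1; indeg[4]->0 | ready=[4] | order so far=[3, 2]
  pop 4: indeg[0]->0 | ready=[0] | order so far=[3, 2, 4]
  pop 0: indeg[1]->0 | ready=[1] | order so far=[3, 2, 4, 0]
  pop 1: no out-edges | ready=[] | order so far=[3, 2, 4, 0, 1]
  Result: [3, 2, 4, 0, 1]

Answer: [3, 2, 4, 0, 1]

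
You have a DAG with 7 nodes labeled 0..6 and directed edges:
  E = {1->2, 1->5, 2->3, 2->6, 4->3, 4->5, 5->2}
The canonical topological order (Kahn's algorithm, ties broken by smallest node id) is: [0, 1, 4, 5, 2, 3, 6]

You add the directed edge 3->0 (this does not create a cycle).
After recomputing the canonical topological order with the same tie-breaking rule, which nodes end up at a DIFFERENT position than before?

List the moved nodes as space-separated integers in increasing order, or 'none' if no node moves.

Old toposort: [0, 1, 4, 5, 2, 3, 6]
Added edge 3->0
Recompute Kahn (smallest-id tiebreak):
  initial in-degrees: [1, 0, 2, 2, 0, 2, 1]
  ready (indeg=0): [1, 4]
  pop 1: indeg[2]->1; indeg[5]->1 | ready=[4] | order so far=[1]
  pop 4: indeg[3]->1; indeg[5]->0 | ready=[5] | order so far=[1, 4]
  pop 5: indeg[2]->0 | ready=[2] | order so far=[1, 4, 5]
  pop 2: indeg[3]->0; indeg[6]->0 | ready=[3, 6] | order so far=[1, 4, 5, 2]
  pop 3: indeg[0]->0 | ready=[0, 6] | order so far=[1, 4, 5, 2, 3]
  pop 0: no out-edges | ready=[6] | order so far=[1, 4, 5, 2, 3, 0]
  pop 6: no out-edges | ready=[] | order so far=[1, 4, 5, 2, 3, 0, 6]
New canonical toposort: [1, 4, 5, 2, 3, 0, 6]
Compare positions:
  Node 0: index 0 -> 5 (moved)
  Node 1: index 1 -> 0 (moved)
  Node 2: index 4 -> 3 (moved)
  Node 3: index 5 -> 4 (moved)
  Node 4: index 2 -> 1 (moved)
  Node 5: index 3 -> 2 (moved)
  Node 6: index 6 -> 6 (same)
Nodes that changed position: 0 1 2 3 4 5

Answer: 0 1 2 3 4 5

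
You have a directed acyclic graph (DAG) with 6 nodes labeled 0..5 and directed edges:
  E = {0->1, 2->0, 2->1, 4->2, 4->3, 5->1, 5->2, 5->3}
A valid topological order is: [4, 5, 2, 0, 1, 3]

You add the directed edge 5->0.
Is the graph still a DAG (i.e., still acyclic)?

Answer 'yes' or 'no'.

Given toposort: [4, 5, 2, 0, 1, 3]
Position of 5: index 1; position of 0: index 3
New edge 5->0: forward
Forward edge: respects the existing order. Still a DAG, same toposort still valid.
Still a DAG? yes

Answer: yes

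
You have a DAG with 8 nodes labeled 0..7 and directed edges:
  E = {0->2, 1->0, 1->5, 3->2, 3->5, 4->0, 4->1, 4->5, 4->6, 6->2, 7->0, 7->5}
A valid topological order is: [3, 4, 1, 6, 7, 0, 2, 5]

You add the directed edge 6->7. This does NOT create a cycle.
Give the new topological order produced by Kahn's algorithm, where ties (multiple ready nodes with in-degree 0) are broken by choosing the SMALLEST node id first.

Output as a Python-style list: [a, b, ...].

Old toposort: [3, 4, 1, 6, 7, 0, 2, 5]
Added edge: 6->7
Position of 6 (3) < position of 7 (4). Old order still valid.
Run Kahn's algorithm (break ties by smallest node id):
  initial in-degrees: [3, 1, 3, 0, 0, 4, 1, 1]
  ready (indeg=0): [3, 4]
  pop 3: indeg[2]->2; indeg[5]->3 | ready=[4] | order so far=[3]
  pop 4: indeg[0]->2; indeg[1]->0; indeg[5]->2; indeg[6]->0 | ready=[1, 6] | order so far=[3, 4]
  pop 1: indeg[0]->1; indeg[5]->1 | ready=[6] | order so far=[3, 4, 1]
  pop 6: indeg[2]->1; indeg[7]->0 | ready=[7] | order so far=[3, 4, 1, 6]
  pop 7: indeg[0]->0; indeg[5]->0 | ready=[0, 5] | order so far=[3, 4, 1, 6, 7]
  pop 0: indeg[2]->0 | ready=[2, 5] | order so far=[3, 4, 1, 6, 7, 0]
  pop 2: no out-edges | ready=[5] | order so far=[3, 4, 1, 6, 7, 0, 2]
  pop 5: no out-edges | ready=[] | order so far=[3, 4, 1, 6, 7, 0, 2, 5]
  Result: [3, 4, 1, 6, 7, 0, 2, 5]

Answer: [3, 4, 1, 6, 7, 0, 2, 5]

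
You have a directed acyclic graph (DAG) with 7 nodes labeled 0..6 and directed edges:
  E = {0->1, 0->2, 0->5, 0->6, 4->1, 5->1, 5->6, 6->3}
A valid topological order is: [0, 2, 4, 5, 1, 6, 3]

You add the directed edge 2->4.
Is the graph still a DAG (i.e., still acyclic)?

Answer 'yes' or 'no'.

Given toposort: [0, 2, 4, 5, 1, 6, 3]
Position of 2: index 1; position of 4: index 2
New edge 2->4: forward
Forward edge: respects the existing order. Still a DAG, same toposort still valid.
Still a DAG? yes

Answer: yes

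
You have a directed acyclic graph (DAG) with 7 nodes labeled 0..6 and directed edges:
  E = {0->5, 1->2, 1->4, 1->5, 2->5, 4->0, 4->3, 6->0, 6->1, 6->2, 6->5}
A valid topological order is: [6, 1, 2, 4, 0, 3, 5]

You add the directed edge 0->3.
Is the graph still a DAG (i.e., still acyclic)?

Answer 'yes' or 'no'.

Given toposort: [6, 1, 2, 4, 0, 3, 5]
Position of 0: index 4; position of 3: index 5
New edge 0->3: forward
Forward edge: respects the existing order. Still a DAG, same toposort still valid.
Still a DAG? yes

Answer: yes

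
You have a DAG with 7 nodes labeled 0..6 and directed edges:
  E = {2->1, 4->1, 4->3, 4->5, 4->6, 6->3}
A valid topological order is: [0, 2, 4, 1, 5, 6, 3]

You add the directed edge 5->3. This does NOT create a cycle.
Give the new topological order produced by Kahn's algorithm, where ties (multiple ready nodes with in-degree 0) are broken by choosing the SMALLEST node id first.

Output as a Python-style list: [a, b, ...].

Answer: [0, 2, 4, 1, 5, 6, 3]

Derivation:
Old toposort: [0, 2, 4, 1, 5, 6, 3]
Added edge: 5->3
Position of 5 (4) < position of 3 (6). Old order still valid.
Run Kahn's algorithm (break ties by smallest node id):
  initial in-degrees: [0, 2, 0, 3, 0, 1, 1]
  ready (indeg=0): [0, 2, 4]
  pop 0: no out-edges | ready=[2, 4] | order so far=[0]
  pop 2: indeg[1]->1 | ready=[4] | order so far=[0, 2]
  pop 4: indeg[1]->0; indeg[3]->2; indeg[5]->0; indeg[6]->0 | ready=[1, 5, 6] | order so far=[0, 2, 4]
  pop 1: no out-edges | ready=[5, 6] | order so far=[0, 2, 4, 1]
  pop 5: indeg[3]->1 | ready=[6] | order so far=[0, 2, 4, 1, 5]
  pop 6: indeg[3]->0 | ready=[3] | order so far=[0, 2, 4, 1, 5, 6]
  pop 3: no out-edges | ready=[] | order so far=[0, 2, 4, 1, 5, 6, 3]
  Result: [0, 2, 4, 1, 5, 6, 3]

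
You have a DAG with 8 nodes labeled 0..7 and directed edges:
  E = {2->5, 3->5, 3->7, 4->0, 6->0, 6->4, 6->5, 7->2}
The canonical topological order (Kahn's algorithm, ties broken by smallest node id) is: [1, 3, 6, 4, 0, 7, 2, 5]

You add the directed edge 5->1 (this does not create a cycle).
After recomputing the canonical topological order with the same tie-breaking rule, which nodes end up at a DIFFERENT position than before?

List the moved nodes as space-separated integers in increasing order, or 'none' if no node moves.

Old toposort: [1, 3, 6, 4, 0, 7, 2, 5]
Added edge 5->1
Recompute Kahn (smallest-id tiebreak):
  initial in-degrees: [2, 1, 1, 0, 1, 3, 0, 1]
  ready (indeg=0): [3, 6]
  pop 3: indeg[5]->2; indeg[7]->0 | ready=[6, 7] | order so far=[3]
  pop 6: indeg[0]->1; indeg[4]->0; indeg[5]->1 | ready=[4, 7] | order so far=[3, 6]
  pop 4: indeg[0]->0 | ready=[0, 7] | order so far=[3, 6, 4]
  pop 0: no out-edges | ready=[7] | order so far=[3, 6, 4, 0]
  pop 7: indeg[2]->0 | ready=[2] | order so far=[3, 6, 4, 0, 7]
  pop 2: indeg[5]->0 | ready=[5] | order so far=[3, 6, 4, 0, 7, 2]
  pop 5: indeg[1]->0 | ready=[1] | order so far=[3, 6, 4, 0, 7, 2, 5]
  pop 1: no out-edges | ready=[] | order so far=[3, 6, 4, 0, 7, 2, 5, 1]
New canonical toposort: [3, 6, 4, 0, 7, 2, 5, 1]
Compare positions:
  Node 0: index 4 -> 3 (moved)
  Node 1: index 0 -> 7 (moved)
  Node 2: index 6 -> 5 (moved)
  Node 3: index 1 -> 0 (moved)
  Node 4: index 3 -> 2 (moved)
  Node 5: index 7 -> 6 (moved)
  Node 6: index 2 -> 1 (moved)
  Node 7: index 5 -> 4 (moved)
Nodes that changed position: 0 1 2 3 4 5 6 7

Answer: 0 1 2 3 4 5 6 7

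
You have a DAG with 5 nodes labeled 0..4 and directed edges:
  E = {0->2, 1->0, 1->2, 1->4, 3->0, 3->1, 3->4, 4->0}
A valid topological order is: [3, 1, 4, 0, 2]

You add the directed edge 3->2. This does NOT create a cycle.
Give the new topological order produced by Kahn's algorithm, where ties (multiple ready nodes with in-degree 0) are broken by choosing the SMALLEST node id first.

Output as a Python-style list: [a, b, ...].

Answer: [3, 1, 4, 0, 2]

Derivation:
Old toposort: [3, 1, 4, 0, 2]
Added edge: 3->2
Position of 3 (0) < position of 2 (4). Old order still valid.
Run Kahn's algorithm (break ties by smallest node id):
  initial in-degrees: [3, 1, 3, 0, 2]
  ready (indeg=0): [3]
  pop 3: indeg[0]->2; indeg[1]->0; indeg[2]->2; indeg[4]->1 | ready=[1] | order so far=[3]
  pop 1: indeg[0]->1; indeg[2]->1; indeg[4]->0 | ready=[4] | order so far=[3, 1]
  pop 4: indeg[0]->0 | ready=[0] | order so far=[3, 1, 4]
  pop 0: indeg[2]->0 | ready=[2] | order so far=[3, 1, 4, 0]
  pop 2: no out-edges | ready=[] | order so far=[3, 1, 4, 0, 2]
  Result: [3, 1, 4, 0, 2]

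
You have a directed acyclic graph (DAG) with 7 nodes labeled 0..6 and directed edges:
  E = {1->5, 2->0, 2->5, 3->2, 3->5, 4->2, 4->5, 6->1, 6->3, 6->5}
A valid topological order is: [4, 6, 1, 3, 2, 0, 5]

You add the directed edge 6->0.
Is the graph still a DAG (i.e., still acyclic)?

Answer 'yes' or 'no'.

Answer: yes

Derivation:
Given toposort: [4, 6, 1, 3, 2, 0, 5]
Position of 6: index 1; position of 0: index 5
New edge 6->0: forward
Forward edge: respects the existing order. Still a DAG, same toposort still valid.
Still a DAG? yes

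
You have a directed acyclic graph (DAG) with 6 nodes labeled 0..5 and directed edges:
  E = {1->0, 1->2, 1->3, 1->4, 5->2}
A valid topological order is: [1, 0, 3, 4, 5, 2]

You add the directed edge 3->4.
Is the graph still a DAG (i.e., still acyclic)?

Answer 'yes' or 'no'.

Answer: yes

Derivation:
Given toposort: [1, 0, 3, 4, 5, 2]
Position of 3: index 2; position of 4: index 3
New edge 3->4: forward
Forward edge: respects the existing order. Still a DAG, same toposort still valid.
Still a DAG? yes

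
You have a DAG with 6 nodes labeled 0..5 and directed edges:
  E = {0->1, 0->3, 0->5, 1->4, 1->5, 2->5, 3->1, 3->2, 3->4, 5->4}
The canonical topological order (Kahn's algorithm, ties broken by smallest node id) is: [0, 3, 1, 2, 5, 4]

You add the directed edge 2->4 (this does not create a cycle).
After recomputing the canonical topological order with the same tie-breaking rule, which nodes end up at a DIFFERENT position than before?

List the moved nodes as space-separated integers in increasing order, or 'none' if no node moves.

Answer: none

Derivation:
Old toposort: [0, 3, 1, 2, 5, 4]
Added edge 2->4
Recompute Kahn (smallest-id tiebreak):
  initial in-degrees: [0, 2, 1, 1, 4, 3]
  ready (indeg=0): [0]
  pop 0: indeg[1]->1; indeg[3]->0; indeg[5]->2 | ready=[3] | order so far=[0]
  pop 3: indeg[1]->0; indeg[2]->0; indeg[4]->3 | ready=[1, 2] | order so far=[0, 3]
  pop 1: indeg[4]->2; indeg[5]->1 | ready=[2] | order so far=[0, 3, 1]
  pop 2: indeg[4]->1; indeg[5]->0 | ready=[5] | order so far=[0, 3, 1, 2]
  pop 5: indeg[4]->0 | ready=[4] | order so far=[0, 3, 1, 2, 5]
  pop 4: no out-edges | ready=[] | order so far=[0, 3, 1, 2, 5, 4]
New canonical toposort: [0, 3, 1, 2, 5, 4]
Compare positions:
  Node 0: index 0 -> 0 (same)
  Node 1: index 2 -> 2 (same)
  Node 2: index 3 -> 3 (same)
  Node 3: index 1 -> 1 (same)
  Node 4: index 5 -> 5 (same)
  Node 5: index 4 -> 4 (same)
Nodes that changed position: none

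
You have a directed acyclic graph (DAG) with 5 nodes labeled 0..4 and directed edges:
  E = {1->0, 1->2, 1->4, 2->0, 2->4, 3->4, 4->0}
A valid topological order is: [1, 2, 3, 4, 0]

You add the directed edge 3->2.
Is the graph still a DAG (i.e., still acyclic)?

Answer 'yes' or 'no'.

Answer: yes

Derivation:
Given toposort: [1, 2, 3, 4, 0]
Position of 3: index 2; position of 2: index 1
New edge 3->2: backward (u after v in old order)
Backward edge: old toposort is now invalid. Check if this creates a cycle.
Does 2 already reach 3? Reachable from 2: [0, 2, 4]. NO -> still a DAG (reorder needed).
Still a DAG? yes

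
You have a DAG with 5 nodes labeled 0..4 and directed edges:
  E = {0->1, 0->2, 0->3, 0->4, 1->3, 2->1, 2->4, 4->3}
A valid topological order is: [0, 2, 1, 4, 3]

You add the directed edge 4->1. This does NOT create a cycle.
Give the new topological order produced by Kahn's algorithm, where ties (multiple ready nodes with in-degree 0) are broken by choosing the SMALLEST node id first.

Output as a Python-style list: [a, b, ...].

Answer: [0, 2, 4, 1, 3]

Derivation:
Old toposort: [0, 2, 1, 4, 3]
Added edge: 4->1
Position of 4 (3) > position of 1 (2). Must reorder: 4 must now come before 1.
Run Kahn's algorithm (break ties by smallest node id):
  initial in-degrees: [0, 3, 1, 3, 2]
  ready (indeg=0): [0]
  pop 0: indeg[1]->2; indeg[2]->0; indeg[3]->2; indeg[4]->1 | ready=[2] | order so far=[0]
  pop 2: indeg[1]->1; indeg[4]->0 | ready=[4] | order so far=[0, 2]
  pop 4: indeg[1]->0; indeg[3]->1 | ready=[1] | order so far=[0, 2, 4]
  pop 1: indeg[3]->0 | ready=[3] | order so far=[0, 2, 4, 1]
  pop 3: no out-edges | ready=[] | order so far=[0, 2, 4, 1, 3]
  Result: [0, 2, 4, 1, 3]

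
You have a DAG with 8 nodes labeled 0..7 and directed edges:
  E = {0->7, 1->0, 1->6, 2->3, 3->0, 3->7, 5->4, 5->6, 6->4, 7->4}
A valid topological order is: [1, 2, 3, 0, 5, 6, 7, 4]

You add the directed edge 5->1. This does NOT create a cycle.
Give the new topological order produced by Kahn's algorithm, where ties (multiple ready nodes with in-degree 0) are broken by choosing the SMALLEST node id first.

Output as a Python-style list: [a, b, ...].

Old toposort: [1, 2, 3, 0, 5, 6, 7, 4]
Added edge: 5->1
Position of 5 (4) > position of 1 (0). Must reorder: 5 must now come before 1.
Run Kahn's algorithm (break ties by smallest node id):
  initial in-degrees: [2, 1, 0, 1, 3, 0, 2, 2]
  ready (indeg=0): [2, 5]
  pop 2: indeg[3]->0 | ready=[3, 5] | order so far=[2]
  pop 3: indeg[0]->1; indeg[7]->1 | ready=[5] | order so far=[2, 3]
  pop 5: indeg[1]->0; indeg[4]->2; indeg[6]->1 | ready=[1] | order so far=[2, 3, 5]
  pop 1: indeg[0]->0; indeg[6]->0 | ready=[0, 6] | order so far=[2, 3, 5, 1]
  pop 0: indeg[7]->0 | ready=[6, 7] | order so far=[2, 3, 5, 1, 0]
  pop 6: indeg[4]->1 | ready=[7] | order so far=[2, 3, 5, 1, 0, 6]
  pop 7: indeg[4]->0 | ready=[4] | order so far=[2, 3, 5, 1, 0, 6, 7]
  pop 4: no out-edges | ready=[] | order so far=[2, 3, 5, 1, 0, 6, 7, 4]
  Result: [2, 3, 5, 1, 0, 6, 7, 4]

Answer: [2, 3, 5, 1, 0, 6, 7, 4]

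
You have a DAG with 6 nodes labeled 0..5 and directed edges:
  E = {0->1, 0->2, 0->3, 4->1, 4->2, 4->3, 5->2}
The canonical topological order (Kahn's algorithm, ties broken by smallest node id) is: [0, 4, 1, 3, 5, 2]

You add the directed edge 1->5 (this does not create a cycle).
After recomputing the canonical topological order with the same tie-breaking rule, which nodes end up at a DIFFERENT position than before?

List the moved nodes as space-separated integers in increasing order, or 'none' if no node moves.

Answer: none

Derivation:
Old toposort: [0, 4, 1, 3, 5, 2]
Added edge 1->5
Recompute Kahn (smallest-id tiebreak):
  initial in-degrees: [0, 2, 3, 2, 0, 1]
  ready (indeg=0): [0, 4]
  pop 0: indeg[1]->1; indeg[2]->2; indeg[3]->1 | ready=[4] | order so far=[0]
  pop 4: indeg[1]->0; indeg[2]->1; indeg[3]->0 | ready=[1, 3] | order so far=[0, 4]
  pop 1: indeg[5]->0 | ready=[3, 5] | order so far=[0, 4, 1]
  pop 3: no out-edges | ready=[5] | order so far=[0, 4, 1, 3]
  pop 5: indeg[2]->0 | ready=[2] | order so far=[0, 4, 1, 3, 5]
  pop 2: no out-edges | ready=[] | order so far=[0, 4, 1, 3, 5, 2]
New canonical toposort: [0, 4, 1, 3, 5, 2]
Compare positions:
  Node 0: index 0 -> 0 (same)
  Node 1: index 2 -> 2 (same)
  Node 2: index 5 -> 5 (same)
  Node 3: index 3 -> 3 (same)
  Node 4: index 1 -> 1 (same)
  Node 5: index 4 -> 4 (same)
Nodes that changed position: none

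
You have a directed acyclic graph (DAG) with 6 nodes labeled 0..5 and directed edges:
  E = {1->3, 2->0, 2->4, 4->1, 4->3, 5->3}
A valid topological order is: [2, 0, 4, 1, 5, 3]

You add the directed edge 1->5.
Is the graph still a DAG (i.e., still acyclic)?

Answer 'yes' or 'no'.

Given toposort: [2, 0, 4, 1, 5, 3]
Position of 1: index 3; position of 5: index 4
New edge 1->5: forward
Forward edge: respects the existing order. Still a DAG, same toposort still valid.
Still a DAG? yes

Answer: yes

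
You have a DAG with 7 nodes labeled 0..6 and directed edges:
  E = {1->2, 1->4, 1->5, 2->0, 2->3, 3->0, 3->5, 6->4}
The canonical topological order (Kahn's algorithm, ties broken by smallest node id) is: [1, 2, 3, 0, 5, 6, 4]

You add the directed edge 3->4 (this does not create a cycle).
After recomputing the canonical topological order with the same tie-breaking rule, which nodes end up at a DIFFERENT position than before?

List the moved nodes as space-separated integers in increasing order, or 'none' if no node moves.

Old toposort: [1, 2, 3, 0, 5, 6, 4]
Added edge 3->4
Recompute Kahn (smallest-id tiebreak):
  initial in-degrees: [2, 0, 1, 1, 3, 2, 0]
  ready (indeg=0): [1, 6]
  pop 1: indeg[2]->0; indeg[4]->2; indeg[5]->1 | ready=[2, 6] | order so far=[1]
  pop 2: indeg[0]->1; indeg[3]->0 | ready=[3, 6] | order so far=[1, 2]
  pop 3: indeg[0]->0; indeg[4]->1; indeg[5]->0 | ready=[0, 5, 6] | order so far=[1, 2, 3]
  pop 0: no out-edges | ready=[5, 6] | order so far=[1, 2, 3, 0]
  pop 5: no out-edges | ready=[6] | order so far=[1, 2, 3, 0, 5]
  pop 6: indeg[4]->0 | ready=[4] | order so far=[1, 2, 3, 0, 5, 6]
  pop 4: no out-edges | ready=[] | order so far=[1, 2, 3, 0, 5, 6, 4]
New canonical toposort: [1, 2, 3, 0, 5, 6, 4]
Compare positions:
  Node 0: index 3 -> 3 (same)
  Node 1: index 0 -> 0 (same)
  Node 2: index 1 -> 1 (same)
  Node 3: index 2 -> 2 (same)
  Node 4: index 6 -> 6 (same)
  Node 5: index 4 -> 4 (same)
  Node 6: index 5 -> 5 (same)
Nodes that changed position: none

Answer: none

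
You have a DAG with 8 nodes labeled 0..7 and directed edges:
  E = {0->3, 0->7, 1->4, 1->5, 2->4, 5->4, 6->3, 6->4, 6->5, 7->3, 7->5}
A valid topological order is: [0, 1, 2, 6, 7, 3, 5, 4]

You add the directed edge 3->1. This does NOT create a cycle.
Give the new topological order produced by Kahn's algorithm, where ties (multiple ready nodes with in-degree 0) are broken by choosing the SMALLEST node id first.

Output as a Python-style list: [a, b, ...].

Answer: [0, 2, 6, 7, 3, 1, 5, 4]

Derivation:
Old toposort: [0, 1, 2, 6, 7, 3, 5, 4]
Added edge: 3->1
Position of 3 (5) > position of 1 (1). Must reorder: 3 must now come before 1.
Run Kahn's algorithm (break ties by smallest node id):
  initial in-degrees: [0, 1, 0, 3, 4, 3, 0, 1]
  ready (indeg=0): [0, 2, 6]
  pop 0: indeg[3]->2; indeg[7]->0 | ready=[2, 6, 7] | order so far=[0]
  pop 2: indeg[4]->3 | ready=[6, 7] | order so far=[0, 2]
  pop 6: indeg[3]->1; indeg[4]->2; indeg[5]->2 | ready=[7] | order so far=[0, 2, 6]
  pop 7: indeg[3]->0; indeg[5]->1 | ready=[3] | order so far=[0, 2, 6, 7]
  pop 3: indeg[1]->0 | ready=[1] | order so far=[0, 2, 6, 7, 3]
  pop 1: indeg[4]->1; indeg[5]->0 | ready=[5] | order so far=[0, 2, 6, 7, 3, 1]
  pop 5: indeg[4]->0 | ready=[4] | order so far=[0, 2, 6, 7, 3, 1, 5]
  pop 4: no out-edges | ready=[] | order so far=[0, 2, 6, 7, 3, 1, 5, 4]
  Result: [0, 2, 6, 7, 3, 1, 5, 4]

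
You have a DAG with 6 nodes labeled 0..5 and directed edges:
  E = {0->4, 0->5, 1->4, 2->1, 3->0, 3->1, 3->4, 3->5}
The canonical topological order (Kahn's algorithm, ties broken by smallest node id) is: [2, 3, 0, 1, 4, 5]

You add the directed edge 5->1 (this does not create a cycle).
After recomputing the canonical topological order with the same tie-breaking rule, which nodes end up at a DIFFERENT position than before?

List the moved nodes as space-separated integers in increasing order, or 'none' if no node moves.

Answer: 1 4 5

Derivation:
Old toposort: [2, 3, 0, 1, 4, 5]
Added edge 5->1
Recompute Kahn (smallest-id tiebreak):
  initial in-degrees: [1, 3, 0, 0, 3, 2]
  ready (indeg=0): [2, 3]
  pop 2: indeg[1]->2 | ready=[3] | order so far=[2]
  pop 3: indeg[0]->0; indeg[1]->1; indeg[4]->2; indeg[5]->1 | ready=[0] | order so far=[2, 3]
  pop 0: indeg[4]->1; indeg[5]->0 | ready=[5] | order so far=[2, 3, 0]
  pop 5: indeg[1]->0 | ready=[1] | order so far=[2, 3, 0, 5]
  pop 1: indeg[4]->0 | ready=[4] | order so far=[2, 3, 0, 5, 1]
  pop 4: no out-edges | ready=[] | order so far=[2, 3, 0, 5, 1, 4]
New canonical toposort: [2, 3, 0, 5, 1, 4]
Compare positions:
  Node 0: index 2 -> 2 (same)
  Node 1: index 3 -> 4 (moved)
  Node 2: index 0 -> 0 (same)
  Node 3: index 1 -> 1 (same)
  Node 4: index 4 -> 5 (moved)
  Node 5: index 5 -> 3 (moved)
Nodes that changed position: 1 4 5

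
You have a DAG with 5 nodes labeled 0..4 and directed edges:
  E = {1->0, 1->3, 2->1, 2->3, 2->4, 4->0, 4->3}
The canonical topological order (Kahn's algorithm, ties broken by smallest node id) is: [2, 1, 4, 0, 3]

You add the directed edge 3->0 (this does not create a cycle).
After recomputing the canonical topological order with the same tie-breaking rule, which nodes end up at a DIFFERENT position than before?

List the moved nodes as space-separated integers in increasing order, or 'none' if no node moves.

Answer: 0 3

Derivation:
Old toposort: [2, 1, 4, 0, 3]
Added edge 3->0
Recompute Kahn (smallest-id tiebreak):
  initial in-degrees: [3, 1, 0, 3, 1]
  ready (indeg=0): [2]
  pop 2: indeg[1]->0; indeg[3]->2; indeg[4]->0 | ready=[1, 4] | order so far=[2]
  pop 1: indeg[0]->2; indeg[3]->1 | ready=[4] | order so far=[2, 1]
  pop 4: indeg[0]->1; indeg[3]->0 | ready=[3] | order so far=[2, 1, 4]
  pop 3: indeg[0]->0 | ready=[0] | order so far=[2, 1, 4, 3]
  pop 0: no out-edges | ready=[] | order so far=[2, 1, 4, 3, 0]
New canonical toposort: [2, 1, 4, 3, 0]
Compare positions:
  Node 0: index 3 -> 4 (moved)
  Node 1: index 1 -> 1 (same)
  Node 2: index 0 -> 0 (same)
  Node 3: index 4 -> 3 (moved)
  Node 4: index 2 -> 2 (same)
Nodes that changed position: 0 3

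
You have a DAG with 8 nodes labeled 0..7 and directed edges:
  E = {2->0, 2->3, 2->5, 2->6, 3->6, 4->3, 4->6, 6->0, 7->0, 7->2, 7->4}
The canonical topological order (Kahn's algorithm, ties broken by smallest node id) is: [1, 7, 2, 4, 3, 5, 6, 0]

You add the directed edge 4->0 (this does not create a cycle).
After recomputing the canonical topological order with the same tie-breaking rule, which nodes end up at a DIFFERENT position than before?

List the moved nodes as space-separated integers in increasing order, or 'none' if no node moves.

Answer: none

Derivation:
Old toposort: [1, 7, 2, 4, 3, 5, 6, 0]
Added edge 4->0
Recompute Kahn (smallest-id tiebreak):
  initial in-degrees: [4, 0, 1, 2, 1, 1, 3, 0]
  ready (indeg=0): [1, 7]
  pop 1: no out-edges | ready=[7] | order so far=[1]
  pop 7: indeg[0]->3; indeg[2]->0; indeg[4]->0 | ready=[2, 4] | order so far=[1, 7]
  pop 2: indeg[0]->2; indeg[3]->1; indeg[5]->0; indeg[6]->2 | ready=[4, 5] | order so far=[1, 7, 2]
  pop 4: indeg[0]->1; indeg[3]->0; indeg[6]->1 | ready=[3, 5] | order so far=[1, 7, 2, 4]
  pop 3: indeg[6]->0 | ready=[5, 6] | order so far=[1, 7, 2, 4, 3]
  pop 5: no out-edges | ready=[6] | order so far=[1, 7, 2, 4, 3, 5]
  pop 6: indeg[0]->0 | ready=[0] | order so far=[1, 7, 2, 4, 3, 5, 6]
  pop 0: no out-edges | ready=[] | order so far=[1, 7, 2, 4, 3, 5, 6, 0]
New canonical toposort: [1, 7, 2, 4, 3, 5, 6, 0]
Compare positions:
  Node 0: index 7 -> 7 (same)
  Node 1: index 0 -> 0 (same)
  Node 2: index 2 -> 2 (same)
  Node 3: index 4 -> 4 (same)
  Node 4: index 3 -> 3 (same)
  Node 5: index 5 -> 5 (same)
  Node 6: index 6 -> 6 (same)
  Node 7: index 1 -> 1 (same)
Nodes that changed position: none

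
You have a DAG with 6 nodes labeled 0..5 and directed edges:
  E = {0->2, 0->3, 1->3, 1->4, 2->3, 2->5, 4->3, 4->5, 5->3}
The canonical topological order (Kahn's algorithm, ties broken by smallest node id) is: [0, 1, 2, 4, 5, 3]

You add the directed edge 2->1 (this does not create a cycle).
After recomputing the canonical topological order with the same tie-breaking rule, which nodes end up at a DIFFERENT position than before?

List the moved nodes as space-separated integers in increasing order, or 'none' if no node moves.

Answer: 1 2

Derivation:
Old toposort: [0, 1, 2, 4, 5, 3]
Added edge 2->1
Recompute Kahn (smallest-id tiebreak):
  initial in-degrees: [0, 1, 1, 5, 1, 2]
  ready (indeg=0): [0]
  pop 0: indeg[2]->0; indeg[3]->4 | ready=[2] | order so far=[0]
  pop 2: indeg[1]->0; indeg[3]->3; indeg[5]->1 | ready=[1] | order so far=[0, 2]
  pop 1: indeg[3]->2; indeg[4]->0 | ready=[4] | order so far=[0, 2, 1]
  pop 4: indeg[3]->1; indeg[5]->0 | ready=[5] | order so far=[0, 2, 1, 4]
  pop 5: indeg[3]->0 | ready=[3] | order so far=[0, 2, 1, 4, 5]
  pop 3: no out-edges | ready=[] | order so far=[0, 2, 1, 4, 5, 3]
New canonical toposort: [0, 2, 1, 4, 5, 3]
Compare positions:
  Node 0: index 0 -> 0 (same)
  Node 1: index 1 -> 2 (moved)
  Node 2: index 2 -> 1 (moved)
  Node 3: index 5 -> 5 (same)
  Node 4: index 3 -> 3 (same)
  Node 5: index 4 -> 4 (same)
Nodes that changed position: 1 2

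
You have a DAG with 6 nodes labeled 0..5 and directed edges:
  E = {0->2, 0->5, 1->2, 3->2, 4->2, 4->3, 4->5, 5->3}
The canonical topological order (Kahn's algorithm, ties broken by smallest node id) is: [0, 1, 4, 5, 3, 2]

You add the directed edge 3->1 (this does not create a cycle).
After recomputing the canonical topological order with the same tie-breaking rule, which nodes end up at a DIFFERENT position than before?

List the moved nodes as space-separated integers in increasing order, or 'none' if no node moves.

Old toposort: [0, 1, 4, 5, 3, 2]
Added edge 3->1
Recompute Kahn (smallest-id tiebreak):
  initial in-degrees: [0, 1, 4, 2, 0, 2]
  ready (indeg=0): [0, 4]
  pop 0: indeg[2]->3; indeg[5]->1 | ready=[4] | order so far=[0]
  pop 4: indeg[2]->2; indeg[3]->1; indeg[5]->0 | ready=[5] | order so far=[0, 4]
  pop 5: indeg[3]->0 | ready=[3] | order so far=[0, 4, 5]
  pop 3: indeg[1]->0; indeg[2]->1 | ready=[1] | order so far=[0, 4, 5, 3]
  pop 1: indeg[2]->0 | ready=[2] | order so far=[0, 4, 5, 3, 1]
  pop 2: no out-edges | ready=[] | order so far=[0, 4, 5, 3, 1, 2]
New canonical toposort: [0, 4, 5, 3, 1, 2]
Compare positions:
  Node 0: index 0 -> 0 (same)
  Node 1: index 1 -> 4 (moved)
  Node 2: index 5 -> 5 (same)
  Node 3: index 4 -> 3 (moved)
  Node 4: index 2 -> 1 (moved)
  Node 5: index 3 -> 2 (moved)
Nodes that changed position: 1 3 4 5

Answer: 1 3 4 5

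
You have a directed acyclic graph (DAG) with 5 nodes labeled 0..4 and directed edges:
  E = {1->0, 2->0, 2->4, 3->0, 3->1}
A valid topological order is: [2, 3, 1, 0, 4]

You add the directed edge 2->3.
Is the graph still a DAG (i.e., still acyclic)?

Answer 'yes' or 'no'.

Given toposort: [2, 3, 1, 0, 4]
Position of 2: index 0; position of 3: index 1
New edge 2->3: forward
Forward edge: respects the existing order. Still a DAG, same toposort still valid.
Still a DAG? yes

Answer: yes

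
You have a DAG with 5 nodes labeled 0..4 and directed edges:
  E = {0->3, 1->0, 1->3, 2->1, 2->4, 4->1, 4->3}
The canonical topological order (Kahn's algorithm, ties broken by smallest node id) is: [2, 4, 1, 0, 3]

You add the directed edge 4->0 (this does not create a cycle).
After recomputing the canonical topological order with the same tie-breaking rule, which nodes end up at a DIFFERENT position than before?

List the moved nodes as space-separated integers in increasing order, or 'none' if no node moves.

Answer: none

Derivation:
Old toposort: [2, 4, 1, 0, 3]
Added edge 4->0
Recompute Kahn (smallest-id tiebreak):
  initial in-degrees: [2, 2, 0, 3, 1]
  ready (indeg=0): [2]
  pop 2: indeg[1]->1; indeg[4]->0 | ready=[4] | order so far=[2]
  pop 4: indeg[0]->1; indeg[1]->0; indeg[3]->2 | ready=[1] | order so far=[2, 4]
  pop 1: indeg[0]->0; indeg[3]->1 | ready=[0] | order so far=[2, 4, 1]
  pop 0: indeg[3]->0 | ready=[3] | order so far=[2, 4, 1, 0]
  pop 3: no out-edges | ready=[] | order so far=[2, 4, 1, 0, 3]
New canonical toposort: [2, 4, 1, 0, 3]
Compare positions:
  Node 0: index 3 -> 3 (same)
  Node 1: index 2 -> 2 (same)
  Node 2: index 0 -> 0 (same)
  Node 3: index 4 -> 4 (same)
  Node 4: index 1 -> 1 (same)
Nodes that changed position: none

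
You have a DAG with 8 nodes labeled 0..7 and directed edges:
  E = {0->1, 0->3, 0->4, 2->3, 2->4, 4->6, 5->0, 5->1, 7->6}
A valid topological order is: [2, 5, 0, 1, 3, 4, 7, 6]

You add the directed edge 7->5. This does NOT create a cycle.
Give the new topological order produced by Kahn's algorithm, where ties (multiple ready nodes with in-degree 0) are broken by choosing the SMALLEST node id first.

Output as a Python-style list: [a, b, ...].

Old toposort: [2, 5, 0, 1, 3, 4, 7, 6]
Added edge: 7->5
Position of 7 (6) > position of 5 (1). Must reorder: 7 must now come before 5.
Run Kahn's algorithm (break ties by smallest node id):
  initial in-degrees: [1, 2, 0, 2, 2, 1, 2, 0]
  ready (indeg=0): [2, 7]
  pop 2: indeg[3]->1; indeg[4]->1 | ready=[7] | order so far=[2]
  pop 7: indeg[5]->0; indeg[6]->1 | ready=[5] | order so far=[2, 7]
  pop 5: indeg[0]->0; indeg[1]->1 | ready=[0] | order so far=[2, 7, 5]
  pop 0: indeg[1]->0; indeg[3]->0; indeg[4]->0 | ready=[1, 3, 4] | order so far=[2, 7, 5, 0]
  pop 1: no out-edges | ready=[3, 4] | order so far=[2, 7, 5, 0, 1]
  pop 3: no out-edges | ready=[4] | order so far=[2, 7, 5, 0, 1, 3]
  pop 4: indeg[6]->0 | ready=[6] | order so far=[2, 7, 5, 0, 1, 3, 4]
  pop 6: no out-edges | ready=[] | order so far=[2, 7, 5, 0, 1, 3, 4, 6]
  Result: [2, 7, 5, 0, 1, 3, 4, 6]

Answer: [2, 7, 5, 0, 1, 3, 4, 6]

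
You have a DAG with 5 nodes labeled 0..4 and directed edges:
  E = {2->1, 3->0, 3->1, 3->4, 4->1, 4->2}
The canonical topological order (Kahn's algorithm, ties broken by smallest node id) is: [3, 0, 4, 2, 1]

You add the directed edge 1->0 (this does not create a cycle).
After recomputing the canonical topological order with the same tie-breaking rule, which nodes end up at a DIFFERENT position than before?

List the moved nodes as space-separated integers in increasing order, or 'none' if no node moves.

Old toposort: [3, 0, 4, 2, 1]
Added edge 1->0
Recompute Kahn (smallest-id tiebreak):
  initial in-degrees: [2, 3, 1, 0, 1]
  ready (indeg=0): [3]
  pop 3: indeg[0]->1; indeg[1]->2; indeg[4]->0 | ready=[4] | order so far=[3]
  pop 4: indeg[1]->1; indeg[2]->0 | ready=[2] | order so far=[3, 4]
  pop 2: indeg[1]->0 | ready=[1] | order so far=[3, 4, 2]
  pop 1: indeg[0]->0 | ready=[0] | order so far=[3, 4, 2, 1]
  pop 0: no out-edges | ready=[] | order so far=[3, 4, 2, 1, 0]
New canonical toposort: [3, 4, 2, 1, 0]
Compare positions:
  Node 0: index 1 -> 4 (moved)
  Node 1: index 4 -> 3 (moved)
  Node 2: index 3 -> 2 (moved)
  Node 3: index 0 -> 0 (same)
  Node 4: index 2 -> 1 (moved)
Nodes that changed position: 0 1 2 4

Answer: 0 1 2 4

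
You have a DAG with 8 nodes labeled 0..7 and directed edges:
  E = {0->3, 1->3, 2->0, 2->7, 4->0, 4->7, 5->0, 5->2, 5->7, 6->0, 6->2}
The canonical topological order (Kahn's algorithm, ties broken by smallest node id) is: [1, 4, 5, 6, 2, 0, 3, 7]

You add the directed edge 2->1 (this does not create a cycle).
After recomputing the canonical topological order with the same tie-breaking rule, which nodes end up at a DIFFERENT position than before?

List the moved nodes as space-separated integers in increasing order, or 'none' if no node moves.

Answer: 0 1 2 4 5 6

Derivation:
Old toposort: [1, 4, 5, 6, 2, 0, 3, 7]
Added edge 2->1
Recompute Kahn (smallest-id tiebreak):
  initial in-degrees: [4, 1, 2, 2, 0, 0, 0, 3]
  ready (indeg=0): [4, 5, 6]
  pop 4: indeg[0]->3; indeg[7]->2 | ready=[5, 6] | order so far=[4]
  pop 5: indeg[0]->2; indeg[2]->1; indeg[7]->1 | ready=[6] | order so far=[4, 5]
  pop 6: indeg[0]->1; indeg[2]->0 | ready=[2] | order so far=[4, 5, 6]
  pop 2: indeg[0]->0; indeg[1]->0; indeg[7]->0 | ready=[0, 1, 7] | order so far=[4, 5, 6, 2]
  pop 0: indeg[3]->1 | ready=[1, 7] | order so far=[4, 5, 6, 2, 0]
  pop 1: indeg[3]->0 | ready=[3, 7] | order so far=[4, 5, 6, 2, 0, 1]
  pop 3: no out-edges | ready=[7] | order so far=[4, 5, 6, 2, 0, 1, 3]
  pop 7: no out-edges | ready=[] | order so far=[4, 5, 6, 2, 0, 1, 3, 7]
New canonical toposort: [4, 5, 6, 2, 0, 1, 3, 7]
Compare positions:
  Node 0: index 5 -> 4 (moved)
  Node 1: index 0 -> 5 (moved)
  Node 2: index 4 -> 3 (moved)
  Node 3: index 6 -> 6 (same)
  Node 4: index 1 -> 0 (moved)
  Node 5: index 2 -> 1 (moved)
  Node 6: index 3 -> 2 (moved)
  Node 7: index 7 -> 7 (same)
Nodes that changed position: 0 1 2 4 5 6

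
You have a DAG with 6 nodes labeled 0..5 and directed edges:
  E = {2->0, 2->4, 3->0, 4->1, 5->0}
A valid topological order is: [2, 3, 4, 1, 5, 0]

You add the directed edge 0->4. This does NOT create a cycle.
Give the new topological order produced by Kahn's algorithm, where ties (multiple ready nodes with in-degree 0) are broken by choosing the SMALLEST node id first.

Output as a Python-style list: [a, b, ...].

Answer: [2, 3, 5, 0, 4, 1]

Derivation:
Old toposort: [2, 3, 4, 1, 5, 0]
Added edge: 0->4
Position of 0 (5) > position of 4 (2). Must reorder: 0 must now come before 4.
Run Kahn's algorithm (break ties by smallest node id):
  initial in-degrees: [3, 1, 0, 0, 2, 0]
  ready (indeg=0): [2, 3, 5]
  pop 2: indeg[0]->2; indeg[4]->1 | ready=[3, 5] | order so far=[2]
  pop 3: indeg[0]->1 | ready=[5] | order so far=[2, 3]
  pop 5: indeg[0]->0 | ready=[0] | order so far=[2, 3, 5]
  pop 0: indeg[4]->0 | ready=[4] | order so far=[2, 3, 5, 0]
  pop 4: indeg[1]->0 | ready=[1] | order so far=[2, 3, 5, 0, 4]
  pop 1: no out-edges | ready=[] | order so far=[2, 3, 5, 0, 4, 1]
  Result: [2, 3, 5, 0, 4, 1]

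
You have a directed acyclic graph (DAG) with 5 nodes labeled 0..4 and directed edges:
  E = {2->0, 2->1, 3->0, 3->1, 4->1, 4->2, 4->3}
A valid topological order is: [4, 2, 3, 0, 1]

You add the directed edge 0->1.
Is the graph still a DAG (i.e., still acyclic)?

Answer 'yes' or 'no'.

Given toposort: [4, 2, 3, 0, 1]
Position of 0: index 3; position of 1: index 4
New edge 0->1: forward
Forward edge: respects the existing order. Still a DAG, same toposort still valid.
Still a DAG? yes

Answer: yes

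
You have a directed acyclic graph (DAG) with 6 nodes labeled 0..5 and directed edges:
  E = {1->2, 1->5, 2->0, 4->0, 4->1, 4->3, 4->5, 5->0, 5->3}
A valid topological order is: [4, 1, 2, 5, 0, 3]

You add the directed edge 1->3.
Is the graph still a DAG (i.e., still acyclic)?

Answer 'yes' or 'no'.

Answer: yes

Derivation:
Given toposort: [4, 1, 2, 5, 0, 3]
Position of 1: index 1; position of 3: index 5
New edge 1->3: forward
Forward edge: respects the existing order. Still a DAG, same toposort still valid.
Still a DAG? yes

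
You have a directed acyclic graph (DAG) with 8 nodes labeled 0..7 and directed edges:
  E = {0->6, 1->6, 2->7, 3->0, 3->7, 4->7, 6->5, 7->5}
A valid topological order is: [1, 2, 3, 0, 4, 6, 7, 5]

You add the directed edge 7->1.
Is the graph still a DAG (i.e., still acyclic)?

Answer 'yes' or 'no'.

Given toposort: [1, 2, 3, 0, 4, 6, 7, 5]
Position of 7: index 6; position of 1: index 0
New edge 7->1: backward (u after v in old order)
Backward edge: old toposort is now invalid. Check if this creates a cycle.
Does 1 already reach 7? Reachable from 1: [1, 5, 6]. NO -> still a DAG (reorder needed).
Still a DAG? yes

Answer: yes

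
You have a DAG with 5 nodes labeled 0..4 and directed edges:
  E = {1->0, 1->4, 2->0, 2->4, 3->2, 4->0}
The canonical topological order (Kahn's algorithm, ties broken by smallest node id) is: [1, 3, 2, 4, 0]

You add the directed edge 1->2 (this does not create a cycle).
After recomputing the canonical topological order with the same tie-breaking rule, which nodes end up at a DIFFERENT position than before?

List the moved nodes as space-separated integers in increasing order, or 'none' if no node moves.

Answer: none

Derivation:
Old toposort: [1, 3, 2, 4, 0]
Added edge 1->2
Recompute Kahn (smallest-id tiebreak):
  initial in-degrees: [3, 0, 2, 0, 2]
  ready (indeg=0): [1, 3]
  pop 1: indeg[0]->2; indeg[2]->1; indeg[4]->1 | ready=[3] | order so far=[1]
  pop 3: indeg[2]->0 | ready=[2] | order so far=[1, 3]
  pop 2: indeg[0]->1; indeg[4]->0 | ready=[4] | order so far=[1, 3, 2]
  pop 4: indeg[0]->0 | ready=[0] | order so far=[1, 3, 2, 4]
  pop 0: no out-edges | ready=[] | order so far=[1, 3, 2, 4, 0]
New canonical toposort: [1, 3, 2, 4, 0]
Compare positions:
  Node 0: index 4 -> 4 (same)
  Node 1: index 0 -> 0 (same)
  Node 2: index 2 -> 2 (same)
  Node 3: index 1 -> 1 (same)
  Node 4: index 3 -> 3 (same)
Nodes that changed position: none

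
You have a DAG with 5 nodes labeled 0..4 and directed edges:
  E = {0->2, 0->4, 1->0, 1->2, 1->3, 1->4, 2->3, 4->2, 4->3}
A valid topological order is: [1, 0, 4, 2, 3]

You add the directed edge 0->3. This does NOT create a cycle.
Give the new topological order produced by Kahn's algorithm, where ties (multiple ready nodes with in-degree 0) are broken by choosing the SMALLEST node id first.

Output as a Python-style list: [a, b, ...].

Answer: [1, 0, 4, 2, 3]

Derivation:
Old toposort: [1, 0, 4, 2, 3]
Added edge: 0->3
Position of 0 (1) < position of 3 (4). Old order still valid.
Run Kahn's algorithm (break ties by smallest node id):
  initial in-degrees: [1, 0, 3, 4, 2]
  ready (indeg=0): [1]
  pop 1: indeg[0]->0; indeg[2]->2; indeg[3]->3; indeg[4]->1 | ready=[0] | order so far=[1]
  pop 0: indeg[2]->1; indeg[3]->2; indeg[4]->0 | ready=[4] | order so far=[1, 0]
  pop 4: indeg[2]->0; indeg[3]->1 | ready=[2] | order so far=[1, 0, 4]
  pop 2: indeg[3]->0 | ready=[3] | order so far=[1, 0, 4, 2]
  pop 3: no out-edges | ready=[] | order so far=[1, 0, 4, 2, 3]
  Result: [1, 0, 4, 2, 3]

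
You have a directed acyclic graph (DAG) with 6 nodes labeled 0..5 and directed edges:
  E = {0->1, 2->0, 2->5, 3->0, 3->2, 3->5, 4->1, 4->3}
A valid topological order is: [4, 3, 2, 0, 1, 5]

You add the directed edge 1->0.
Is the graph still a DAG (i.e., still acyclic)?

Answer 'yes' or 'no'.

Given toposort: [4, 3, 2, 0, 1, 5]
Position of 1: index 4; position of 0: index 3
New edge 1->0: backward (u after v in old order)
Backward edge: old toposort is now invalid. Check if this creates a cycle.
Does 0 already reach 1? Reachable from 0: [0, 1]. YES -> cycle!
Still a DAG? no

Answer: no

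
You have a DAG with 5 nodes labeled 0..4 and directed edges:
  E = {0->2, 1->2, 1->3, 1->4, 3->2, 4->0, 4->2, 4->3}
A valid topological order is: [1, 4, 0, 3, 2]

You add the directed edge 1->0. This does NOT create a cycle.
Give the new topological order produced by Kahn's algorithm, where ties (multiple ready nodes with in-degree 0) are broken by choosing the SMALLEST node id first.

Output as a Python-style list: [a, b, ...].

Old toposort: [1, 4, 0, 3, 2]
Added edge: 1->0
Position of 1 (0) < position of 0 (2). Old order still valid.
Run Kahn's algorithm (break ties by smallest node id):
  initial in-degrees: [2, 0, 4, 2, 1]
  ready (indeg=0): [1]
  pop 1: indeg[0]->1; indeg[2]->3; indeg[3]->1; indeg[4]->0 | ready=[4] | order so far=[1]
  pop 4: indeg[0]->0; indeg[2]->2; indeg[3]->0 | ready=[0, 3] | order so far=[1, 4]
  pop 0: indeg[2]->1 | ready=[3] | order so far=[1, 4, 0]
  pop 3: indeg[2]->0 | ready=[2] | order so far=[1, 4, 0, 3]
  pop 2: no out-edges | ready=[] | order so far=[1, 4, 0, 3, 2]
  Result: [1, 4, 0, 3, 2]

Answer: [1, 4, 0, 3, 2]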